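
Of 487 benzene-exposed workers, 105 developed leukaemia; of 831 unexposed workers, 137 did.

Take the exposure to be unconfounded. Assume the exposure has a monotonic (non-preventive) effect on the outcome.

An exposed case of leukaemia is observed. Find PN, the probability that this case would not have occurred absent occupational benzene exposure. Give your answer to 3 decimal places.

PN ≈ 0.235

p₁ = P(outcome | exposed) = 105/487 = 0.21561
p₀ = P(outcome | unexposed) = 137/831 = 0.16486
Under exogeneity and monotonicity, PN = (p₁ − p₀) / p₁.
PN = (0.21561 − 0.16486) / 0.21561 = 0.050744 / 0.21561 ≈ 0.2354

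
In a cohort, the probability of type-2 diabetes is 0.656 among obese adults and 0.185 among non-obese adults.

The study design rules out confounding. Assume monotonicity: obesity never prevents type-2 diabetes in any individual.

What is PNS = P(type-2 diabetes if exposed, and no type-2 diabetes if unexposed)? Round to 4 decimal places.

PNS ≈ 0.4710

Let p₁ = 0.656, p₀ = 0.185.
Under exogeneity and monotonicity, PNS = p₁ − p₀.
PNS = 0.656 − 0.185 = 0.471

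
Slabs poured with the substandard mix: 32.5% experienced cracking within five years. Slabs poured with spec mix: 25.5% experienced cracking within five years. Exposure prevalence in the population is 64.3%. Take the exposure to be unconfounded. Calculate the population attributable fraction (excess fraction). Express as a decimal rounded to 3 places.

PAF ≈ 0.150

p₁ = 0.325, p₀ = 0.255.
Overall risk P(Y=1) = π·p₁ + (1−π)·p₀ = 0.643×0.325 + 0.357×0.255 = 0.30001.
Under exogeneity, PAF = [P(Y=1) − p₀] / P(Y=1).
PAF = (0.30001 − 0.255) / 0.30001 ≈ 0.1500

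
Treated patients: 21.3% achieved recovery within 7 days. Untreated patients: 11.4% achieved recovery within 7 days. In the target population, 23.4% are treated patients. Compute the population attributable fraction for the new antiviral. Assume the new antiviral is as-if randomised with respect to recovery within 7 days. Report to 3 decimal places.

PAF ≈ 0.169

p₁ = 0.213, p₀ = 0.114.
Overall risk P(Y=1) = π·p₁ + (1−π)·p₀ = 0.234×0.213 + 0.766×0.114 = 0.13717.
Under exogeneity, PAF = [P(Y=1) − p₀] / P(Y=1).
PAF = (0.13717 − 0.114) / 0.13717 ≈ 0.1689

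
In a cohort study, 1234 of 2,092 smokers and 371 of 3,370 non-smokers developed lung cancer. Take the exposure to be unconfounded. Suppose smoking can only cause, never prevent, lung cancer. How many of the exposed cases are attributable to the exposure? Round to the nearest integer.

about 1004 cases

p₁ = P(outcome | exposed) = 1234/2092 = 0.58987
p₀ = P(outcome | unexposed) = 371/3370 = 0.11009
PN = (p₁ − p₀)/p₁ = (0.58987 − 0.11009) / 0.58987 ≈ 0.81337.
Attributable cases ≈ PN × (exposed cases) = 0.81337 × 1234 ≈ 1003.69.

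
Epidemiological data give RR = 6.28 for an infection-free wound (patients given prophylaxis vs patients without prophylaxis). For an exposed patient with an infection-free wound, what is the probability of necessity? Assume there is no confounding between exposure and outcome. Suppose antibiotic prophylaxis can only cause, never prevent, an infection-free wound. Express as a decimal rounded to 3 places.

Under exogeneity and monotonicity, PN = (RR − 1) / RR = 1 − 1/RR.
PN = (6.28 − 1) / 6.28 = 5.28 / 6.28 ≈ 0.8408

PN ≈ 0.841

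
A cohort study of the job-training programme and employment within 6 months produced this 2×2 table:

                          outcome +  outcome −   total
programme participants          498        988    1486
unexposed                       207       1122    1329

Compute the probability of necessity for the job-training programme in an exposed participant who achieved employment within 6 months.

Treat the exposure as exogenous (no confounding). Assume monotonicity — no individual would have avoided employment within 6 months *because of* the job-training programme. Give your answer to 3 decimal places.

PN ≈ 0.535

p₁ = P(outcome | exposed) = 498/1486 = 0.33513
p₀ = P(outcome | unexposed) = 207/1329 = 0.15576
Under exogeneity and monotonicity, PN = (p₁ − p₀) / p₁.
PN = (0.33513 − 0.15576) / 0.33513 = 0.17937 / 0.33513 ≈ 0.5352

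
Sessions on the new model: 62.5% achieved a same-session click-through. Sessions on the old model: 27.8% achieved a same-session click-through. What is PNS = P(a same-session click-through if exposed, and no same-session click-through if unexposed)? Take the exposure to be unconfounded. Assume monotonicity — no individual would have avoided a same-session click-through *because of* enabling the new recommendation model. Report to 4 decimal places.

p₁ = 0.625, p₀ = 0.278.
Under exogeneity and monotonicity, PNS = p₁ − p₀.
PNS = 0.625 − 0.278 = 0.347

PNS ≈ 0.3470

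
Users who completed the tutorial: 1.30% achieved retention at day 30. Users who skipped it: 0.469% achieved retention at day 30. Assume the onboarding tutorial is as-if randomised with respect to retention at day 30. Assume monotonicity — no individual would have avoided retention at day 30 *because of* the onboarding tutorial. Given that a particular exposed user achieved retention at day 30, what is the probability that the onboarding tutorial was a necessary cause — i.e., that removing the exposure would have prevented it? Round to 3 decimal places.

p₁ = 0.013, p₀ = 0.00469.
Under exogeneity and monotonicity, PN = (p₁ − p₀) / p₁.
PN = (0.013 − 0.00469) / 0.013 = 0.00831 / 0.013 ≈ 0.6392

PN ≈ 0.639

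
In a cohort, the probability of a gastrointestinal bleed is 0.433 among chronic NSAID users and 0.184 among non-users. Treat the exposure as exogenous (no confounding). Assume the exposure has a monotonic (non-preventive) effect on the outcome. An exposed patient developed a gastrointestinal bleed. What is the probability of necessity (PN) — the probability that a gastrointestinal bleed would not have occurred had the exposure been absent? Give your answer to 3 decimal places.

Let p₁ = 0.433, p₀ = 0.184.
Under exogeneity and monotonicity, PN = (p₁ − p₀) / p₁.
PN = (0.433 − 0.184) / 0.433 = 0.249 / 0.433 ≈ 0.5751

PN ≈ 0.575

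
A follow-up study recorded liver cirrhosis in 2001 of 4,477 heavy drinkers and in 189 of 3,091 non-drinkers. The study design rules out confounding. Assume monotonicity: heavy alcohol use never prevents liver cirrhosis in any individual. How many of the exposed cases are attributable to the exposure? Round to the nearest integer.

about 1727 cases

p₁ = P(outcome | exposed) = 2001/4477 = 0.44695
p₀ = P(outcome | unexposed) = 189/3091 = 0.061145
PN = (p₁ − p₀)/p₁ = (0.44695 − 0.061145) / 0.44695 ≈ 0.86319.
Attributable cases ≈ PN × (exposed cases) = 0.86319 × 2001 ≈ 1727.25.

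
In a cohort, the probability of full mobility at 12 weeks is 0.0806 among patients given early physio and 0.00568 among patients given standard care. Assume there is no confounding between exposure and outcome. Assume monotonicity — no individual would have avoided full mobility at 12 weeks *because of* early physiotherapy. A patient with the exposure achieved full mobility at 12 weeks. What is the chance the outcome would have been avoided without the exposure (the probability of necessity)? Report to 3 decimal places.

PN ≈ 0.930

Let p₁ = 0.0806, p₀ = 0.00568.
Under exogeneity and monotonicity, PN = (p₁ − p₀) / p₁.
PN = (0.0806 − 0.00568) / 0.0806 = 0.07492 / 0.0806 ≈ 0.9295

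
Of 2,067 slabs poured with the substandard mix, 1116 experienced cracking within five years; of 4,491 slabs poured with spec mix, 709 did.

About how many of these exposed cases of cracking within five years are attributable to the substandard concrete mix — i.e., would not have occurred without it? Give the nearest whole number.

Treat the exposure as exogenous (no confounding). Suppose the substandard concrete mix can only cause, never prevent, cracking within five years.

p₁ = P(outcome | exposed) = 1116/2067 = 0.53991
p₀ = P(outcome | unexposed) = 709/4491 = 0.15787
PN = (p₁ − p₀)/p₁ = (0.53991 − 0.15787) / 0.53991 ≈ 0.70760.
Attributable cases ≈ PN × (exposed cases) = 0.70760 × 1116 ≈ 789.68.

about 790 cases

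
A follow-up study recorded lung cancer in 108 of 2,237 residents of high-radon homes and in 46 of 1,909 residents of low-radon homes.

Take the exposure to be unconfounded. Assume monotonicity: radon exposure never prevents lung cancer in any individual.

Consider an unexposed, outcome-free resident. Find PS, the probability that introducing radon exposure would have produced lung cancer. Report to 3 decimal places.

p₁ = P(outcome | exposed) = 108/2237 = 0.048279
p₀ = P(outcome | unexposed) = 46/1909 = 0.024096
Under exogeneity and monotonicity, PS = (p₁ − p₀) / (1 − p₀).
PS = (0.048279 − 0.024096) / (1 − 0.024096) = 0.024183 / 0.9759 ≈ 0.0248

PS ≈ 0.025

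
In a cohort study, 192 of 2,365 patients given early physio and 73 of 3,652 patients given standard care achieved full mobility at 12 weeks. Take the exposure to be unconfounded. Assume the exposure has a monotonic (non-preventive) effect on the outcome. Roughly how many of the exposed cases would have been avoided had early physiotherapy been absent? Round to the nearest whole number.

p₁ = P(outcome | exposed) = 192/2365 = 0.081184
p₀ = P(outcome | unexposed) = 73/3652 = 0.019989
PN = (p₁ − p₀)/p₁ = (0.081184 − 0.019989) / 0.081184 ≈ 0.75378.
Attributable cases ≈ PN × (exposed cases) = 0.75378 × 192 ≈ 144.73.

about 145 cases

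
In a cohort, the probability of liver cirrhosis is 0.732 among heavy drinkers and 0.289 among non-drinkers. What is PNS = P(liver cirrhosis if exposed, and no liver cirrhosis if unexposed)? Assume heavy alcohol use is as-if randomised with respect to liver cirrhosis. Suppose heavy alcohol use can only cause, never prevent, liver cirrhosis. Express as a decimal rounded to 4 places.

PNS ≈ 0.4430

Let p₁ = 0.732, p₀ = 0.289.
Under exogeneity and monotonicity, PNS = p₁ − p₀.
PNS = 0.732 − 0.289 = 0.443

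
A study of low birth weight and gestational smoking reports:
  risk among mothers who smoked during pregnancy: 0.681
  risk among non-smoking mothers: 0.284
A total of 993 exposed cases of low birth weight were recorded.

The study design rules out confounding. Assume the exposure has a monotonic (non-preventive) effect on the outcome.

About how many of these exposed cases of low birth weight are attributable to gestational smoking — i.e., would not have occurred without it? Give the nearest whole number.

Let p₁ = 0.681, p₀ = 0.284.
PN = (p₁ − p₀)/p₁ = (0.681 − 0.284) / 0.681 ≈ 0.58297.
Attributable cases ≈ PN × (exposed cases) = 0.58297 × 993 ≈ 578.89.

about 579 cases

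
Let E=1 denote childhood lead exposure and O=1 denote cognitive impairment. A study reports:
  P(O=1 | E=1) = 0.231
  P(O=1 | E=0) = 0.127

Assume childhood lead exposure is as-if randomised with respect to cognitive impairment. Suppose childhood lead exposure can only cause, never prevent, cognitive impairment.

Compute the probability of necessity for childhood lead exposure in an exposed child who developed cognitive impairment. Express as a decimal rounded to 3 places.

Let p₁ = 0.231, p₀ = 0.127.
Under exogeneity and monotonicity, PN = (p₁ − p₀) / p₁.
PN = (0.231 − 0.127) / 0.231 = 0.104 / 0.231 ≈ 0.4502

PN ≈ 0.450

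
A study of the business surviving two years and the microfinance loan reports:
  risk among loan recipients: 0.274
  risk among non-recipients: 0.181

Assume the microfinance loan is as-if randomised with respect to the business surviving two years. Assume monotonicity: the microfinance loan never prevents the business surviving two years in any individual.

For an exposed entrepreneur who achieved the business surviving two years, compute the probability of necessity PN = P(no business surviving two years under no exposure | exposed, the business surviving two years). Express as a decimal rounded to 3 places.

Let p₁ = 0.274, p₀ = 0.181.
Under exogeneity and monotonicity, PN = (p₁ − p₀) / p₁.
PN = (0.274 − 0.181) / 0.274 = 0.093 / 0.274 ≈ 0.3394

PN ≈ 0.339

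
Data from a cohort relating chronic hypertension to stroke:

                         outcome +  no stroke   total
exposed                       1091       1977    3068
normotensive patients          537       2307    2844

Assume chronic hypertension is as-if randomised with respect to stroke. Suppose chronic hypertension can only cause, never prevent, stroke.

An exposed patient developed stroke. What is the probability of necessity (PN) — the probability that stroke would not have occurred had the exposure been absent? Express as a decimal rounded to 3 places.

PN ≈ 0.469

p₁ = P(outcome | exposed) = 1091/3068 = 0.35561
p₀ = P(outcome | unexposed) = 537/2844 = 0.18882
Under exogeneity and monotonicity, PN = (p₁ − p₀)/p₁.
PN = (0.35561 − 0.18882) / 0.35561 ≈ 0.4690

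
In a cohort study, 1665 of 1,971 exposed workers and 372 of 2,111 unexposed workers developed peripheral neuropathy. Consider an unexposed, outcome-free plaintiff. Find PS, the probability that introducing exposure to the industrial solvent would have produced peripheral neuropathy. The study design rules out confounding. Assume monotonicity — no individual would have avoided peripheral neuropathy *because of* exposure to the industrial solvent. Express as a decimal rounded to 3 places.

PS ≈ 0.812

p₁ = P(outcome | exposed) = 1665/1971 = 0.84475
p₀ = P(outcome | unexposed) = 372/2111 = 0.17622
Under exogeneity and monotonicity, PS = (p₁ − p₀) / (1 − p₀).
PS = (0.84475 − 0.17622) / (1 − 0.17622) = 0.66853 / 0.82378 ≈ 0.8115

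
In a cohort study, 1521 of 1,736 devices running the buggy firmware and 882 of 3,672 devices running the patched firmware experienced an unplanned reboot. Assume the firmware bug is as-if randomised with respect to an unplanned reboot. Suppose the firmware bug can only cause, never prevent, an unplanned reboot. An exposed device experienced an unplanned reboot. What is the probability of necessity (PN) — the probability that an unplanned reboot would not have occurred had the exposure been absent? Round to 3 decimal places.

PN ≈ 0.726

p₁ = P(outcome | exposed) = 1521/1736 = 0.87615
p₀ = P(outcome | unexposed) = 882/3672 = 0.2402
Under exogeneity and monotonicity, PN = (p₁ − p₀) / p₁.
PN = (0.87615 − 0.2402) / 0.87615 = 0.63596 / 0.87615 ≈ 0.7259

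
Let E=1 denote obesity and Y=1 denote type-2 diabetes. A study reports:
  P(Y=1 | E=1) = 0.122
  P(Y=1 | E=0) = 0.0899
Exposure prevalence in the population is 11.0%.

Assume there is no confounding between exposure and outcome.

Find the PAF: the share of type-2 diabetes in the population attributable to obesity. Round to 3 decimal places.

PAF ≈ 0.038

Let p₁ = 0.122, p₀ = 0.0899.
Overall risk P(Y=1) = π·p₁ + (1−π)·p₀ = 0.11×0.122 + 0.89×0.0899 = 0.093431.
Under exogeneity, PAF = [P(Y=1) − p₀] / P(Y=1).
PAF = (0.093431 − 0.0899) / 0.093431 ≈ 0.0378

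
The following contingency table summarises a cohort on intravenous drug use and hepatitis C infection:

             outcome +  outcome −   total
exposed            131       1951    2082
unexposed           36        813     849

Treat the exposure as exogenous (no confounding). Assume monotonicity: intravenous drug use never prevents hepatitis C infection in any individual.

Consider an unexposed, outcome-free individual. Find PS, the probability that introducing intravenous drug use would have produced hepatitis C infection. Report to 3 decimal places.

PS ≈ 0.021

p₁ = P(outcome | exposed) = 131/2082 = 0.06292
p₀ = P(outcome | unexposed) = 36/849 = 0.042403
Under exogeneity and monotonicity, PS = (p₁ − p₀) / (1 − p₀).
PS = (0.06292 − 0.042403) / (1 − 0.042403) = 0.020517 / 0.9576 ≈ 0.0214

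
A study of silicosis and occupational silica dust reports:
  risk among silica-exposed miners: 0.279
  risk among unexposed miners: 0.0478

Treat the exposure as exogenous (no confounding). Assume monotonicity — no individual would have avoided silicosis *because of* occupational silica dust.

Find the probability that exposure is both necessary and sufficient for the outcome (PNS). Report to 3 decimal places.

Let p₁ = 0.279, p₀ = 0.0478.
Under exogeneity and monotonicity, PNS = p₁ − p₀.
PNS = 0.279 − 0.0478 = 0.2312

PNS ≈ 0.231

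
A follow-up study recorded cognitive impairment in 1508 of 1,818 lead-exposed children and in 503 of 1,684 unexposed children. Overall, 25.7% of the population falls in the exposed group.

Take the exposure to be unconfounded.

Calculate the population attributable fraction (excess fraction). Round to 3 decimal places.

p₁ = P(outcome | exposed) = 1508/1818 = 0.82948
p₀ = P(outcome | unexposed) = 503/1684 = 0.29869
Overall risk P(Y=1) = π·p₁ + (1−π)·p₀ = 0.257×0.82948 + 0.743×0.29869 = 0.43511.
Under exogeneity, PAF = [P(Y=1) − p₀] / P(Y=1).
PAF = (0.43511 − 0.29869) / 0.43511 ≈ 0.3135

PAF ≈ 0.314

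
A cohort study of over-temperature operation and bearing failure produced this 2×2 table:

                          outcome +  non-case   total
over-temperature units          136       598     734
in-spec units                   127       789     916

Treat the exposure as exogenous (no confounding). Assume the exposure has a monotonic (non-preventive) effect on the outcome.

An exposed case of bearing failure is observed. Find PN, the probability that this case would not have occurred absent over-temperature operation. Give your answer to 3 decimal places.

p₁ = P(outcome | exposed) = 136/734 = 0.18529
p₀ = P(outcome | unexposed) = 127/916 = 0.13865
Under exogeneity and monotonicity, PN = (p₁ − p₀)/p₁.
PN = (0.18529 − 0.13865) / 0.18529 ≈ 0.2517

PN ≈ 0.252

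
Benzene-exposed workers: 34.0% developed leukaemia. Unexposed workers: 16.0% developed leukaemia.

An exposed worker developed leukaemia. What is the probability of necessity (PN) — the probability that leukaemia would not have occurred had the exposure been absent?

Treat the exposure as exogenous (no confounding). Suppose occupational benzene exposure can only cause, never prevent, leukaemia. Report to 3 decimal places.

p₁ = 0.34, p₀ = 0.16.
Under exogeneity and monotonicity, PN = (p₁ − p₀) / p₁.
PN = (0.34 − 0.16) / 0.34 = 0.18 / 0.34 ≈ 0.5294

PN ≈ 0.529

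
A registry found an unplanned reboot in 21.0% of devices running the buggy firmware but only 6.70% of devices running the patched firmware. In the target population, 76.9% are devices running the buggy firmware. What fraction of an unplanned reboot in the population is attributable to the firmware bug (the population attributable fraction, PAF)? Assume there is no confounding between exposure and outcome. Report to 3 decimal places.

PAF ≈ 0.621

p₁ = 0.21, p₀ = 0.067.
Overall risk P(Y=1) = π·p₁ + (1−π)·p₀ = 0.769×0.21 + 0.231×0.067 = 0.17697.
Under exogeneity, PAF = [P(Y=1) − p₀] / P(Y=1).
PAF = (0.17697 − 0.067) / 0.17697 ≈ 0.6214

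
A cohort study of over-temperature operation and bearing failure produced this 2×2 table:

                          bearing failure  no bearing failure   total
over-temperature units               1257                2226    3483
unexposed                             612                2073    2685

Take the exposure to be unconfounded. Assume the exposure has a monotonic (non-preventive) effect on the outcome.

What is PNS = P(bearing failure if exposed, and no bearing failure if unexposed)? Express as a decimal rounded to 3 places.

p₁ = P(outcome | exposed) = 1257/3483 = 0.3609
p₀ = P(outcome | unexposed) = 612/2685 = 0.22793
Under exogeneity and monotonicity, PNS = p₁ − p₀.
PNS = 0.3609 − 0.22793 = 0.13296

PNS ≈ 0.133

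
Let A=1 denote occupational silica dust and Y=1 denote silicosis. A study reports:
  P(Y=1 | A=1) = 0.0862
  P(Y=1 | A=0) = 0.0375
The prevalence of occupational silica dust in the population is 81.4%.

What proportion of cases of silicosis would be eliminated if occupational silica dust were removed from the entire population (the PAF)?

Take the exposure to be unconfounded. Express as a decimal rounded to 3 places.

PAF ≈ 0.514

Let p₁ = 0.0862, p₀ = 0.0375.
Overall risk P(Y=1) = π·p₁ + (1−π)·p₀ = 0.814×0.0862 + 0.186×0.0375 = 0.077142.
Under exogeneity, PAF = [P(Y=1) − p₀] / P(Y=1).
PAF = (0.077142 − 0.0375) / 0.077142 ≈ 0.5139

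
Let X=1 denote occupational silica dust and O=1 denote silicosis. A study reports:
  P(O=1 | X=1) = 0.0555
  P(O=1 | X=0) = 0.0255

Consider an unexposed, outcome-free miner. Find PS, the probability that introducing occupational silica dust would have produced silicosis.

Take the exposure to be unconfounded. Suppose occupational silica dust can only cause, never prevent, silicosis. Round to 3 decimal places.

Let p₁ = 0.0555, p₀ = 0.0255.
Under exogeneity and monotonicity, PS = (p₁ − p₀) / (1 − p₀).
PS = (0.0555 − 0.0255) / (1 − 0.0255) = 0.03 / 0.9745 ≈ 0.0308

PS ≈ 0.031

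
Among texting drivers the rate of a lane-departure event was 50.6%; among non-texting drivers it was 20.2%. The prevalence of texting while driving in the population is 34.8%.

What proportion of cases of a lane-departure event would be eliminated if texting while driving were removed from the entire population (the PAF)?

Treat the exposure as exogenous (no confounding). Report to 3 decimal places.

PAF ≈ 0.344

p₁ = 0.506, p₀ = 0.202.
Overall risk P(Y=1) = π·p₁ + (1−π)·p₀ = 0.348×0.506 + 0.652×0.202 = 0.30779.
Under exogeneity, PAF = [P(Y=1) − p₀] / P(Y=1).
PAF = (0.30779 − 0.202) / 0.30779 ≈ 0.3437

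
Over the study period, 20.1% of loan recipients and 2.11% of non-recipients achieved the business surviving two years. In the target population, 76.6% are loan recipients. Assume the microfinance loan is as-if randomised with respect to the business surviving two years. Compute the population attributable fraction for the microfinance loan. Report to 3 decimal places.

p₁ = 0.201, p₀ = 0.0211.
Overall risk P(Y=1) = π·p₁ + (1−π)·p₀ = 0.766×0.201 + 0.234×0.0211 = 0.1589.
Under exogeneity, PAF = [P(Y=1) − p₀] / P(Y=1).
PAF = (0.1589 − 0.0211) / 0.1589 ≈ 0.8672

PAF ≈ 0.867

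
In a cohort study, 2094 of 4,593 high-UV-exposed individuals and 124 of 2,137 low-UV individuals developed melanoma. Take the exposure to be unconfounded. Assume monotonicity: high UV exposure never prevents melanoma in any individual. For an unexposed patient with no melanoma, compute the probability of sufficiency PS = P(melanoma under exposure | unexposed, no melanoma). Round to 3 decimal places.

p₁ = P(outcome | exposed) = 2094/4593 = 0.45591
p₀ = P(outcome | unexposed) = 124/2137 = 0.058025
Under exogeneity and monotonicity, PS = (p₁ − p₀) / (1 − p₀).
PS = (0.45591 − 0.058025) / (1 − 0.058025) = 0.39789 / 0.94197 ≈ 0.4224

PS ≈ 0.422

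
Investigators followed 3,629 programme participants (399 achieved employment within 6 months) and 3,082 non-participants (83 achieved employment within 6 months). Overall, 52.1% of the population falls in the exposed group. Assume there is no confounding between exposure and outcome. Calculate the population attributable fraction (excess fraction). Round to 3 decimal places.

p₁ = P(outcome | exposed) = 399/3629 = 0.10995
p₀ = P(outcome | unexposed) = 83/3082 = 0.026931
Overall risk P(Y=1) = π·p₁ + (1−π)·p₀ = 0.521×0.10995 + 0.479×0.026931 = 0.070182.
Under exogeneity, PAF = [P(Y=1) − p₀] / P(Y=1).
PAF = (0.070182 − 0.026931) / 0.070182 ≈ 0.6163

PAF ≈ 0.616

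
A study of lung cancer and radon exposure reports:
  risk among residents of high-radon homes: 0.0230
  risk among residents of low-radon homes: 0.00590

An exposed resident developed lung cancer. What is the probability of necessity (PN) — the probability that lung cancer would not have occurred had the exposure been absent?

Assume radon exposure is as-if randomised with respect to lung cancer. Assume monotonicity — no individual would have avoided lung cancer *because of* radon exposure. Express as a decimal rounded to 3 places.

Let p₁ = 0.023, p₀ = 0.0059.
Under exogeneity and monotonicity, PN = (p₁ − p₀) / p₁.
PN = (0.023 − 0.0059) / 0.023 = 0.0171 / 0.023 ≈ 0.7435

PN ≈ 0.743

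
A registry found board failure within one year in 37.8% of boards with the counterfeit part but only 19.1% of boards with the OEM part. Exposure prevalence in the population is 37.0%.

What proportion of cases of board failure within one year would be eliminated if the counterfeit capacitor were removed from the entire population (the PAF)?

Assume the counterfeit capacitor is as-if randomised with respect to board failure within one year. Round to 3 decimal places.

PAF ≈ 0.266

p₁ = 0.378, p₀ = 0.191.
Overall risk P(Y=1) = π·p₁ + (1−π)·p₀ = 0.37×0.378 + 0.63×0.191 = 0.26019.
Under exogeneity, PAF = [P(Y=1) − p₀] / P(Y=1).
PAF = (0.26019 − 0.191) / 0.26019 ≈ 0.2659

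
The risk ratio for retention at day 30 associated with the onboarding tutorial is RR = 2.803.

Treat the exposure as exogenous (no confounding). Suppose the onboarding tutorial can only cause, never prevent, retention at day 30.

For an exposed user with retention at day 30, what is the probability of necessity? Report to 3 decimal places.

Under exogeneity and monotonicity, PN = (RR − 1) / RR = 1 − 1/RR.
PN = (2.803 − 1) / 2.803 = 1.803 / 2.803 ≈ 0.6432

PN ≈ 0.643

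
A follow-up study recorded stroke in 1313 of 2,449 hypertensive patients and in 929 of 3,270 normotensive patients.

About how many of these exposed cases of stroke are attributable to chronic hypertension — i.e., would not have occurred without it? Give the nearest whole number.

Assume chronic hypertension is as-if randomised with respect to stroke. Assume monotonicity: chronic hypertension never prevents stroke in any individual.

about 617 cases

p₁ = P(outcome | exposed) = 1313/2449 = 0.53614
p₀ = P(outcome | unexposed) = 929/3270 = 0.2841
PN = (p₁ − p₀)/p₁ = (0.53614 − 0.2841) / 0.53614 ≈ 0.47010.
Attributable cases ≈ PN × (exposed cases) = 0.47010 × 1313 ≈ 617.24.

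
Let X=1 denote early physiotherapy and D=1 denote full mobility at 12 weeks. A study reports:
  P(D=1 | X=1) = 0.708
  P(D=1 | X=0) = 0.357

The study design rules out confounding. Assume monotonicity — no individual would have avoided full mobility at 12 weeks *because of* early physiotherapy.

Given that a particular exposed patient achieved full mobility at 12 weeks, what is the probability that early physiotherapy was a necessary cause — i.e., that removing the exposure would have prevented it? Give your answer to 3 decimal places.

PN ≈ 0.496

Let p₁ = 0.708, p₀ = 0.357.
Under exogeneity and monotonicity, PN = (p₁ − p₀) / p₁.
PN = (0.708 − 0.357) / 0.708 = 0.351 / 0.708 ≈ 0.4958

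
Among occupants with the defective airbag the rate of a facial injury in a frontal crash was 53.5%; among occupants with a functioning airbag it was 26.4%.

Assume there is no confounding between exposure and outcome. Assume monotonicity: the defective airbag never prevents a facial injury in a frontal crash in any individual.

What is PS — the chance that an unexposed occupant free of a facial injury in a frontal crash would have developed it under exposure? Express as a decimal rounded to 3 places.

PS ≈ 0.368

p₁ = 0.535, p₀ = 0.264.
Under exogeneity and monotonicity, PS = (p₁ − p₀) / (1 − p₀).
PS = (0.535 − 0.264) / (1 − 0.264) = 0.271 / 0.736 ≈ 0.3682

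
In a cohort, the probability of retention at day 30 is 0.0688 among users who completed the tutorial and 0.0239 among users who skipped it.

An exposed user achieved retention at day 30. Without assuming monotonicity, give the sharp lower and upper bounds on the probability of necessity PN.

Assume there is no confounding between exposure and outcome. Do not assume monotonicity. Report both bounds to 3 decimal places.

0.653 ≤ PN ≤ 1.000

Let p₁ = 0.0688, p₀ = 0.0239.
Under exogeneity alone the bounds on PN are max{0,(p₁−p₀)/p₁} ≤ PN ≤ min{1,(1−p₀)/p₁}.
  lower = (p₁ − p₀)/p₁ = 0.0449 / 0.0688 ≈ 0.6526
  upper = min{1, (1 − p₀)/p₁} = 0.9761 / 0.0688 ≈ 14.1875 → capped at 1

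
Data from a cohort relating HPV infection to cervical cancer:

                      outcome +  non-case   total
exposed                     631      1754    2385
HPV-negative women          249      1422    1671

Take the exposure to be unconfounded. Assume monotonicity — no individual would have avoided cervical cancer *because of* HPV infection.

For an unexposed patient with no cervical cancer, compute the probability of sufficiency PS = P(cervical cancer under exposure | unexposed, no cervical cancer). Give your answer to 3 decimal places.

p₁ = P(outcome | exposed) = 631/2385 = 0.26457
p₀ = P(outcome | unexposed) = 249/1671 = 0.14901
Under exogeneity and monotonicity, PS = (p₁ − p₀)/(1 − p₀).
PS = (0.26457 − 0.14901) / 0.85099 ≈ 0.1358

PS ≈ 0.136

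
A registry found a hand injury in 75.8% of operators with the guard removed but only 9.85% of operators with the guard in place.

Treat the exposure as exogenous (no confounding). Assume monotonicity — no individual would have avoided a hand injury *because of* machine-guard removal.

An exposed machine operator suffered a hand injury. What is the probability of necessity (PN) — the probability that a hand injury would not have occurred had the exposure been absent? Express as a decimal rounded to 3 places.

p₁ = 0.758, p₀ = 0.0985.
Under exogeneity and monotonicity, PN = (p₁ − p₀) / p₁.
PN = (0.758 − 0.0985) / 0.758 = 0.6595 / 0.758 ≈ 0.8701

PN ≈ 0.870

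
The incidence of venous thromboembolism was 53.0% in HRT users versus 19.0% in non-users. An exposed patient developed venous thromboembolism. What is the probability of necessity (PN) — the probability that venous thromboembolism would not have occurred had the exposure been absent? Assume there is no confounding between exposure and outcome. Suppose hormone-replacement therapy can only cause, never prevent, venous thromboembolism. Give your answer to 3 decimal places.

PN ≈ 0.642

p₁ = 0.53, p₀ = 0.19.
Under exogeneity and monotonicity, PN = (p₁ − p₀) / p₁.
PN = (0.53 − 0.19) / 0.53 = 0.34 / 0.53 ≈ 0.6415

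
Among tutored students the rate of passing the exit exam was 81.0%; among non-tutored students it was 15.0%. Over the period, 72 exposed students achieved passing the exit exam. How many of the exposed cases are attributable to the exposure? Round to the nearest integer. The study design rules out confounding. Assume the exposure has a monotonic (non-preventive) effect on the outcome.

p₁ = 0.81, p₀ = 0.15.
PN = (p₁ − p₀)/p₁ = (0.81 − 0.15) / 0.81 ≈ 0.81481.
Attributable cases ≈ PN × (exposed cases) = 0.81481 × 72 ≈ 58.67.

about 59 cases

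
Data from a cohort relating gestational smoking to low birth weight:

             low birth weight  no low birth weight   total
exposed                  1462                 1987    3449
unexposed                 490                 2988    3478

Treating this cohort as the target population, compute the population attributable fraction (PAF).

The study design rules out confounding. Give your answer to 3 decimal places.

p₁ = P(outcome | exposed) = 1462/3449 = 0.42389
p₀ = P(outcome | unexposed) = 490/3478 = 0.14089
Exposure prevalence π = 3449/6927 = 0.49791; overall risk P(Y=1) = 0.2818.
Under exogeneity, PAF = [P(Y=1) − p₀]/P(Y=1).
PAF = (0.2818 − 0.14089) / 0.2818 ≈ 0.5000

PAF ≈ 0.500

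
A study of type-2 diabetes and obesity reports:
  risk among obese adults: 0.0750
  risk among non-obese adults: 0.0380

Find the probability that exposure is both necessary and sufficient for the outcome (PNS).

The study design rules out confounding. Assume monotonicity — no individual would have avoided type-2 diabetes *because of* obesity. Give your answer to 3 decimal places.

PNS ≈ 0.037

Let p₁ = 0.075, p₀ = 0.038.
Under exogeneity and monotonicity, PNS = p₁ − p₀.
PNS = 0.075 − 0.038 = 0.037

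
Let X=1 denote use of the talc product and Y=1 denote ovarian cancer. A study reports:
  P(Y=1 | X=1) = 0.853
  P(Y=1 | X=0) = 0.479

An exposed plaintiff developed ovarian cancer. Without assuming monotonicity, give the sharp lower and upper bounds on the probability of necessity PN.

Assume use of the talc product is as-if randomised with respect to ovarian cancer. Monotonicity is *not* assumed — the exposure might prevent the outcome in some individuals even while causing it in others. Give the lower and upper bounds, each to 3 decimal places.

0.438 ≤ PN ≤ 0.611

Let p₁ = 0.853, p₀ = 0.479.
Under exogeneity alone the bounds on PN are max{0,(p₁−p₀)/p₁} ≤ PN ≤ min{1,(1−p₀)/p₁}.
  lower = (p₁ − p₀)/p₁ = 0.374 / 0.853 ≈ 0.4385
  upper = min{1, (1 − p₀)/p₁} = 0.521 / 0.853 ≈ 0.6108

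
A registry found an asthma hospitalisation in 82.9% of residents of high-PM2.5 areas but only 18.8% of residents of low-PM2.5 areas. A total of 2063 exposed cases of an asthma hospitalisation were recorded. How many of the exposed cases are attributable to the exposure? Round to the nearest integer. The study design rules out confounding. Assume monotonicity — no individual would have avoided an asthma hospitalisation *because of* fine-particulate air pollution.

about 1595 cases

p₁ = 0.829, p₀ = 0.188.
PN = (p₁ − p₀)/p₁ = (0.829 − 0.188) / 0.829 ≈ 0.77322.
Attributable cases ≈ PN × (exposed cases) = 0.77322 × 2063 ≈ 1595.15.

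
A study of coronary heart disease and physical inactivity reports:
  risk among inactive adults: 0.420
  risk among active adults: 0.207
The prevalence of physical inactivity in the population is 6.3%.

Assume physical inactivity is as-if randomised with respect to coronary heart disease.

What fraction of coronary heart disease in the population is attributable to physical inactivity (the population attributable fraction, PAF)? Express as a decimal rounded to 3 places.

Let p₁ = 0.42, p₀ = 0.207.
Overall risk P(Y=1) = π·p₁ + (1−π)·p₀ = 0.063×0.42 + 0.937×0.207 = 0.22042.
Under exogeneity, PAF = [P(Y=1) − p₀] / P(Y=1).
PAF = (0.22042 − 0.207) / 0.22042 ≈ 0.0609

PAF ≈ 0.061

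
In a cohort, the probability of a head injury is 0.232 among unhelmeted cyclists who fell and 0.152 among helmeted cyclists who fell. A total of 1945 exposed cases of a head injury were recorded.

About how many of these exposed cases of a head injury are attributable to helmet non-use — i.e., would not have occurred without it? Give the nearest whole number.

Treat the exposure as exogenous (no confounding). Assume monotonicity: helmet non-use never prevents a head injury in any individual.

Let p₁ = 0.232, p₀ = 0.152.
PN = (p₁ − p₀)/p₁ = (0.232 − 0.152) / 0.232 ≈ 0.34483.
Attributable cases ≈ PN × (exposed cases) = 0.34483 × 1945 ≈ 670.69.

about 671 cases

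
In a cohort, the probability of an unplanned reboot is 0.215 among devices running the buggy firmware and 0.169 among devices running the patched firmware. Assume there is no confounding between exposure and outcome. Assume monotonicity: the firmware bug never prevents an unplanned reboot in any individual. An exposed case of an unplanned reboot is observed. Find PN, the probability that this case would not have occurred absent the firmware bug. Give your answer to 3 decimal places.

PN ≈ 0.214

Let p₁ = 0.215, p₀ = 0.169.
Under exogeneity and monotonicity, PN = (p₁ − p₀) / p₁.
PN = (0.215 − 0.169) / 0.215 = 0.046 / 0.215 ≈ 0.2140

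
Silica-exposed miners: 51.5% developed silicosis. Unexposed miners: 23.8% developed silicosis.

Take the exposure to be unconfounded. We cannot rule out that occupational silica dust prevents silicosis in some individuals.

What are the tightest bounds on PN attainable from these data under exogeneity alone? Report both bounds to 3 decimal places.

0.538 ≤ PN ≤ 1.000

p₁ = 0.515, p₀ = 0.238.
Under exogeneity alone the bounds on PN are max{0,(p₁−p₀)/p₁} ≤ PN ≤ min{1,(1−p₀)/p₁}.
  lower = (p₁ − p₀)/p₁ = 0.277 / 0.515 ≈ 0.5379
  upper = min{1, (1 − p₀)/p₁} = 0.762 / 0.515 ≈ 1.4796 → capped at 1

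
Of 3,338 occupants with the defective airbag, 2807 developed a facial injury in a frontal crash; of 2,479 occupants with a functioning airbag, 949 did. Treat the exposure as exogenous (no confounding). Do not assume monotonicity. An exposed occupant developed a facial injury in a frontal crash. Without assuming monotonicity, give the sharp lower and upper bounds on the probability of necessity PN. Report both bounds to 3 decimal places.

0.545 ≤ PN ≤ 0.734

p₁ = P(outcome | exposed) = 2807/3338 = 0.84092
p₀ = P(outcome | unexposed) = 949/2479 = 0.38282
Under exogeneity alone the bounds on PN are max{0,(p₁−p₀)/p₁} ≤ PN ≤ min{1,(1−p₀)/p₁}.
  lower = (p₁ − p₀)/p₁ = 0.45811 / 0.84092 ≈ 0.5448
  upper = min{1, (1 − p₀)/p₁} = 0.61718 / 0.84092 ≈ 0.7339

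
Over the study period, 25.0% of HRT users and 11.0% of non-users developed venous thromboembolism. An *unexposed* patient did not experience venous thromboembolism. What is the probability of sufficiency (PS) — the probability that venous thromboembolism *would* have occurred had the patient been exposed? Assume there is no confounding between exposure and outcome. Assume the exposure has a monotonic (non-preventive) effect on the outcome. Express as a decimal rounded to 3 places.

p₁ = 0.25, p₀ = 0.11.
Under exogeneity and monotonicity, PS = (p₁ − p₀) / (1 − p₀).
PS = (0.25 − 0.11) / (1 − 0.11) = 0.14 / 0.89 ≈ 0.1573

PS ≈ 0.157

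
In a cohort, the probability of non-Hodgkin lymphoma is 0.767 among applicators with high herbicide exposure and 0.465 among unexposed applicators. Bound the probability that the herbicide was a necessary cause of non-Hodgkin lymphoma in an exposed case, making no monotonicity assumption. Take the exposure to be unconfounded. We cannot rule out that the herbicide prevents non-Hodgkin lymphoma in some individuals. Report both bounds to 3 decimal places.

Let p₁ = 0.767, p₀ = 0.465.
Under exogeneity alone the bounds on PN are max{0,(p₁−p₀)/p₁} ≤ PN ≤ min{1,(1−p₀)/p₁}.
  lower = (p₁ − p₀)/p₁ = 0.302 / 0.767 ≈ 0.3937
  upper = min{1, (1 − p₀)/p₁} = 0.535 / 0.767 ≈ 0.6975

0.394 ≤ PN ≤ 0.698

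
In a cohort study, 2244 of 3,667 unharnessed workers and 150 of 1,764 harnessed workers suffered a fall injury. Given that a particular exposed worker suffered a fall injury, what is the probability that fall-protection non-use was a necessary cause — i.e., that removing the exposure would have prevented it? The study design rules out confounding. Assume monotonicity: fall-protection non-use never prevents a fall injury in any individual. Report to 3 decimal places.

PN ≈ 0.861

p₁ = P(outcome | exposed) = 2244/3667 = 0.61194
p₀ = P(outcome | unexposed) = 150/1764 = 0.085034
Under exogeneity and monotonicity, PN = (p₁ − p₀) / p₁.
PN = (0.61194 − 0.085034) / 0.61194 = 0.52691 / 0.61194 ≈ 0.8610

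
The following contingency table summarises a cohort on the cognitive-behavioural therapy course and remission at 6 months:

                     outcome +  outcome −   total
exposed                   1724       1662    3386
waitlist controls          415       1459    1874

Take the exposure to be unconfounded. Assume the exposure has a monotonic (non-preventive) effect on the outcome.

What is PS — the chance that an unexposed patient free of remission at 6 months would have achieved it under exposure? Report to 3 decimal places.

p₁ = P(outcome | exposed) = 1724/3386 = 0.50916
p₀ = P(outcome | unexposed) = 415/1874 = 0.22145
Under exogeneity and monotonicity, PS = (p₁ − p₀)/(1 − p₀).
PS = (0.50916 − 0.22145) / 0.77855 ≈ 0.3695

PS ≈ 0.370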